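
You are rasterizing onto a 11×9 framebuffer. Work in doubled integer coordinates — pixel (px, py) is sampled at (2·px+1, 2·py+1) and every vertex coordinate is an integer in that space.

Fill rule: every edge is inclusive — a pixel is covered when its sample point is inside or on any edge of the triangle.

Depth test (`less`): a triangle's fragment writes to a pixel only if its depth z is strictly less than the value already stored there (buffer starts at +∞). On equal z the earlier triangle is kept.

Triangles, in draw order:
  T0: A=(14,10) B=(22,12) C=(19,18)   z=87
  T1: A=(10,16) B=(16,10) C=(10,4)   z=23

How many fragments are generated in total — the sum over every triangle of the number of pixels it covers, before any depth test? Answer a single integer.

T0:
  2·area = 54
  edge (14, 10)→(22, 12): d=(8,2) inclusive
  edge (22, 12)→(19, 18): d=(-3,6) inclusive
  edge (19, 18)→(14, 10): d=(-5,-8) inclusive
    (7,5)@(15, 11): e=[6,45,3] → █
    (8,5)@(17, 11): e=[2,33,19] → █
    (9,5)@(19, 11): e=[-2,21,35] → ·
    (7,6)@(15, 13): e=[22,39,-7] → ·
    (8,6)@(17, 13): e=[18,27,9] → █
    (9,6)@(19, 13): e=[14,15,25] → █
    (10,6)@(21, 13): e=[10,3,41] → █
    (8,7)@(17, 15): e=[34,21,-1] → ·
    (9,7)@(19, 15): e=[30,9,15] → █
    (10,7)@(21, 15): e=[26,-3,31] → ·
    (9,8)@(19, 17): e=[46,3,5] → █
    (10,8)@(21, 17): e=[42,-9,21] → ·
  covered (7 px):
    · · · · · · · · · · ·
    · · · · · · · · · · ·
    · · · · · · · · · · ·
    · · · · · · · · · · ·
    · · · · · · · · · · ·
    · · · · · · · █ █ · ·
    · · · · · · · · █ █ █
    · · · · · · · · · █ ·
    · · · · · · · · · █ ·
T1:
  2·area = 72  (B↔C swapped to make it positive)
  edge (10, 16)→(10, 4): d=(0,-12) inclusive
  edge (10, 4)→(16, 10): d=(6,6) inclusive
  edge (16, 10)→(10, 16): d=(-6,6) inclusive
    (3,0)@(7, 1): e=[-36,0,108] → ·  [on edge]
    (4,1)@(9, 3): e=[-12,0,84] → ·  [on edge]
    (5,2)@(11, 5): e=[12,0,60] → █  [on edge]
    (6,2)@(13, 5): e=[36,-12,48] → ·
    (10,2)@(21, 5): e=[132,-60,0] → ·  [on edge]
    (5,3)@(11, 7): e=[12,12,48] → █
    (6,3)@(13, 7): e=[36,0,36] → █  [on edge]
    (7,3)@(15, 7): e=[60,-12,24] → ·
    (9,3)@(19, 7): e=[108,-36,0] → ·  [on edge]
    (5,4)@(11, 9): e=[12,24,36] → █
    (7,4)@(15, 9): e=[60,0,12] → █  [on edge]
    (8,4)@(17, 9): e=[84,-12,0] → ·  [on edge]
    (7,5)@(15, 11): e=[60,12,0] → █  [on edge]
    (8,5)@(17, 11): e=[84,0,-12] → ·  [on edge]
    (6,6)@(13, 13): e=[36,36,0] → █  [on edge]
    (9,6)@(19, 13): e=[108,0,-36] → ·  [on edge]
    (5,7)@(11, 15): e=[12,60,0] → █  [on edge]
    (10,7)@(21, 15): e=[132,0,-60] → ·  [on edge]
    (4,8)@(9, 17): e=[-12,84,0] → ·  [on edge]
  covered (12 px):
    · · · · · · · · · · ·
    · · · · · · · · · · ·
    · · · · · █ · · · · ·
    · · · · · █ █ · · · ·
    · · · · · █ █ █ · · ·
    · · · · · █ █ █ · · ·
    · · · · · █ █ · · · ·
    · · · · · █ · · · · ·
    · · · · · · · · · · ·

Answer: 19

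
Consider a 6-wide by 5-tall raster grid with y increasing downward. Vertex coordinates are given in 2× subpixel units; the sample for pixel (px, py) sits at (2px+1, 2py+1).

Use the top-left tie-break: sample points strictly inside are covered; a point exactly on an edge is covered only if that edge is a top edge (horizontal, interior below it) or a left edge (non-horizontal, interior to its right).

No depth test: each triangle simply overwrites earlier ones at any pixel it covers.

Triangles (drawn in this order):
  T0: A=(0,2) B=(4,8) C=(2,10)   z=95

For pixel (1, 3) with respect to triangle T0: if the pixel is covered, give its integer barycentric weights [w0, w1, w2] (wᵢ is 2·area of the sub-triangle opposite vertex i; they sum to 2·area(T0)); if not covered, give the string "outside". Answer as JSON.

T0:
  2·area = 20
  edge (0, 2)→(4, 8): d=(4,6) right/bottom  bias=-1
  edge (4, 8)→(2, 10): d=(-2,2) right/bottom  bias=-1
  edge (2, 10)→(0, 2): d=(-2,-8) top-left  bias=+0
    (5,0)@(11, 1): e=[-70,0,90] → .  [on edge]
    (4,1)@(9, 3): e=[-50,0,70] → .  [on edge]
    (0,2)@(1, 5): e=[6,12,2] → X
    (1,2)@(3, 5): e=[-6,8,18] → .
    (3,2)@(7, 5): e=[-30,0,50] → .  [on edge]
    (0,3)@(1, 7): e=[14,8,-2] → .
    (1,3)@(3, 7): e=[2,4,14] → X
    (2,3)@(5, 7): e=[-10,0,30] → .  [on edge]
    (1,4)@(3, 9): e=[10,0,10] → .  [on edge]
  covered (2 px):
    . . . . . .
    . . . . . .
    X . . . . .
    . X . . . .
    . . . . . .

Final: [4,14,2]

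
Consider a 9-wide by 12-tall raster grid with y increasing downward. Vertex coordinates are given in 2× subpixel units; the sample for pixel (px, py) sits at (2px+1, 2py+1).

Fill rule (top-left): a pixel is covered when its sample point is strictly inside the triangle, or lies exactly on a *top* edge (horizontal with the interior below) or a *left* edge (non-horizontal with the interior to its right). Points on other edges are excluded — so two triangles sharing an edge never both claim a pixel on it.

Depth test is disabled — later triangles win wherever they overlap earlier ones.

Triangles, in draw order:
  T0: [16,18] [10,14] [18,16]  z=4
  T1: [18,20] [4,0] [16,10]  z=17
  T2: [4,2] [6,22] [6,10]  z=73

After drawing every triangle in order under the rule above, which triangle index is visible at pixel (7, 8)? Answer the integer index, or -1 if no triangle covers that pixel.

T0:
  2·area = 20
  edge (16, 18)→(10, 14): d=(-6,-4) top-left  bias=+0
  edge (10, 14)→(18, 16): d=(8,2) right/bottom  bias=-1
  edge (18, 16)→(16, 18): d=(-2,2) right/bottom  bias=-1
    (6,7)@(13, 15): e=[6,2,12] → █
    (7,7)@(15, 15): e=[14,-2,8] → ·
    (6,8)@(13, 17): e=[-6,18,8] → ·
    (7,8)@(15, 17): e=[2,14,4] → █
    (8,8)@(17, 17): e=[10,10,0] → ·  [on edge]
    (7,9)@(15, 19): e=[-10,30,0] → ·  [on edge]
    (6,10)@(13, 21): e=[-30,50,0] → ·  [on edge]
    (5,11)@(11, 23): e=[-50,70,0] → ·  [on edge]
  covered (2 px):
    · · · · · · · · ·
    · · · · · · · · ·
    · · · · · · · · ·
    · · · · · · · · ·
    · · · · · · · · ·
    · · · · · · · · ·
    · · · · · · · · ·
    · · · · · · █ · ·
    · · · · · · · █ ·
    · · · · · · · · ·
    · · · · · · · · ·
    · · · · · · · · ·
T1:
  2·area = 100
  edge (18, 20)→(4, 0): d=(-14,-20) top-left  bias=+0
  edge (4, 0)→(16, 10): d=(12,10) right/bottom  bias=-1
  edge (16, 10)→(18, 20): d=(2,10) right/bottom  bias=-1
    (2,0)@(5, 1): e=[6,2,92] → █
    (3,0)@(7, 1): e=[46,-18,72] → ·
    (2,1)@(5, 3): e=[-22,26,96] → ·
    (3,1)@(7, 3): e=[18,6,76] → █
    (4,1)@(9, 3): e=[58,-14,56] → ·
    (3,2)@(7, 5): e=[-10,30,80] → ·
    (4,2)@(9, 5): e=[30,10,60] → █
    (5,2)@(11, 5): e=[70,-10,40] → ·
    (7,2)@(15, 5): e=[150,-50,0] → ·  [on edge]
    (4,3)@(9, 7): e=[2,34,64] → █
    (5,3)@(11, 7): e=[42,14,44] → █
    (6,3)@(13, 7): e=[82,-6,24] → ·
    (8,7)@(17, 15): e=[50,50,0] → ·  [on edge]
  covered (12 px):
    · · █ · · · · · ·
    · · · █ · · · · ·
    · · · · █ · · · ·
    · · · · █ █ · · ·
    · · · · · █ █ · ·
    · · · · · · █ █ ·
    · · · · · · · █ ·
    · · · · · · · █ ·
    · · · · · · · · █
    · · · · · · · · ·
    · · · · · · · · ·
    · · · · · · · · ·
T2:
  2·area = 24  (B↔C swapped to make it positive)
  edge (4, 2)→(6, 10): d=(2,8) right/bottom  bias=-1
  edge (6, 10)→(6, 22): d=(0,12) right/bottom  bias=-1
  edge (6, 22)→(4, 2): d=(-2,-20) top-left  bias=+0
    (2,3)@(5, 7): e=[2,12,10] → █
    (3,3)@(7, 7): e=[-14,-12,50] → ·
    (2,4)@(5, 9): e=[6,12,6] → █
    (3,4)@(7, 9): e=[-10,-12,46] → ·
    (2,5)@(5, 11): e=[10,12,2] → █
    (3,5)@(7, 11): e=[-6,-12,42] → ·
    (2,6)@(5, 13): e=[14,12,-2] → ·
  covered (3 px):
    · · · · · · · · ·
    · · · · · · · · ·
    · · · · · · · · ·
    · · █ · · · · · ·
    · · █ · · · · · ·
    · · █ · · · · · ·
    · · · · · · · · ·
    · · · · · · · · ·
    · · · · · · · · ·
    · · · · · · · · ·
    · · · · · · · · ·
    · · · · · · · · ·

Z-buffer (winner per pixel, '.' = empty):
  . . 1 . . . . . .
  . . . 1 . . . . .
  . . . . 1 . . . .
  . . 2 . 1 1 . . .
  . . 2 . . 1 1 . .
  . . 2 . . . 1 1 .
  . . . . . . . 1 .
  . . . . . . 0 1 .
  . . . . . . . 0 1
  . . . . . . . . .
  . . . . . . . . .
  . . . . . . . . .

Result: 0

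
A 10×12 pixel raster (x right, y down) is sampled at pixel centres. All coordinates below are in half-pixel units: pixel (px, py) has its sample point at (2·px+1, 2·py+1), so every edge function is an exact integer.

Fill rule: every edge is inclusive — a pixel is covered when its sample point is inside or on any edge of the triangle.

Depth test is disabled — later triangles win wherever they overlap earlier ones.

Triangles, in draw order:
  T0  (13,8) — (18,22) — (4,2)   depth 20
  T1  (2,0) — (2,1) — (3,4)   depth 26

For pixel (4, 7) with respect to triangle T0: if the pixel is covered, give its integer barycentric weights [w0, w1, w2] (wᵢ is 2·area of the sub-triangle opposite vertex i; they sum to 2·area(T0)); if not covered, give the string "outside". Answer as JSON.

T0:
  2·area = 96
  edge (13, 8)→(18, 22): d=(5,14) inclusive
  edge (18, 22)→(4, 2): d=(-14,-20) inclusive
  edge (4, 2)→(13, 8): d=(9,6) inclusive
    (2,1)@(5, 3): e=[87,6,3] → #
    (3,1)@(7, 3): e=[59,46,-9] → ·
    (2,2)@(5, 5): e=[97,-22,21] → ·
    (3,2)@(7, 5): e=[69,18,9] → #
    (4,2)@(9, 5): e=[41,58,-3] → ·
    (3,3)@(7, 7): e=[79,-10,27] → ·
    (4,3)@(9, 7): e=[51,30,15] → #
    (5,3)@(11, 7): e=[23,70,3] → #
    (6,3)@(13, 7): e=[-5,110,-9] → ·
    (4,4)@(9, 9): e=[61,2,33] → #
    (6,4)@(13, 9): e=[5,82,9] → #
    (7,4)@(15, 9): e=[-23,122,-3] → ·
  covered (12 px):
    · · · · · · · · · ·
    · · # · · · · · · ·
    · · · # · · · · · ·
    · · · · # # · · · ·
    · · · · # # # · · ·
    · · · · · # # · · ·
    · · · · · · # · · ·
    · · · · · · · # · ·
    · · · · · · · # · ·
    · · · · · · · · · ·
    · · · · · · · · · ·
    · · · · · · · · · ·
T1:
  2·area = 1  (B↔C swapped to make it positive)
  edge (2, 0)→(3, 4): d=(1,4) inclusive
  edge (3, 4)→(2, 1): d=(-1,-3) inclusive
  edge (2, 1)→(2, 0): d=(0,-1) inclusive
  covered (0 px):
    · · · · · · · · · ·
    · · · · · · · · · ·
    · · · · · · · · · ·
    · · · · · · · · · ·
    · · · · · · · · · ·
    · · · · · · · · · ·
    · · · · · · · · · ·
    · · · · · · · · · ·
    · · · · · · · · · ·
    · · · · · · · · · ·
    · · · · · · · · · ·
    · · · · · · · · · ·

Final: "outside"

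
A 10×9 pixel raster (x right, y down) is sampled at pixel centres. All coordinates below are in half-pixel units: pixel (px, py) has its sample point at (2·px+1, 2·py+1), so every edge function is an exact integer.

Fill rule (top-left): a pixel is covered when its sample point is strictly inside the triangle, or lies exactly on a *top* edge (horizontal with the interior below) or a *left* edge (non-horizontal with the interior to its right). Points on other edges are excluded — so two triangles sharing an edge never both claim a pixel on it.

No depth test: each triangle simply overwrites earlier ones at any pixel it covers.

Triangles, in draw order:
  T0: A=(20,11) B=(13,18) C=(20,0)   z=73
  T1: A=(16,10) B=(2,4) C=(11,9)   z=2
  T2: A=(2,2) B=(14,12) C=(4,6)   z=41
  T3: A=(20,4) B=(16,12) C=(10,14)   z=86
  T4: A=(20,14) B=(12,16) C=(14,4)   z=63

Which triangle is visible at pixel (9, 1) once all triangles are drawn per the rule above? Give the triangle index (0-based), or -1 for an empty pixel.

T0:
  2·area = 77
  edge (20, 11)→(13, 18): d=(-7,7) right/bottom  bias=-1
  edge (13, 18)→(20, 0): d=(7,-18) top-left  bias=+0
  edge (20, 0)→(20, 11): d=(0,11) right/bottom  bias=-1
    (9,1)@(19, 3): e=[63,3,11] → █
    (9,2)@(19, 5): e=[49,17,11] → █
    (9,3)@(19, 7): e=[35,31,11] → █
    (8,4)@(17, 9): e=[35,9,33] → █
    (8,5)@(17, 11): e=[21,23,33] → █
    (7,6)@(15, 13): e=[21,1,55] → █
    (9,6)@(19, 13): e=[-7,73,11] → ·
    (7,7)@(15, 15): e=[7,15,55] → █
    (8,7)@(17, 15): e=[-7,51,33] → ·
    (7,8)@(15, 17): e=[-7,29,55] → ·
  covered (10 px):
    · · · · · · · · · ·
    · · · · · · · · · █
    · · · · · · · · · █
    · · · · · · · · · █
    · · · · · · · · █ █
    · · · · · · · · █ █
    · · · · · · · █ █ ·
    · · · · · · · █ · ·
    · · · · · · · · · ·
T1:
  2·area = 16  (B↔C swapped to make it positive)
  edge (16, 10)→(11, 9): d=(-5,-1) top-left  bias=+0
  edge (11, 9)→(2, 4): d=(-9,-5) top-left  bias=+0
  edge (2, 4)→(16, 10): d=(14,6) right/bottom  bias=-1
    (0,3)@(1, 7): e=[0,-32,48] → ·  [on edge]
    (4,3)@(9, 7): e=[8,8,0] → ·  [on edge]
    (5,4)@(11, 9): e=[0,0,16] → █  [on edge]
    (6,4)@(13, 9): e=[2,10,4] → █
    (7,4)@(15, 9): e=[4,20,-8] → ·
    (5,5)@(11, 11): e=[-10,-18,44] → ·
    (6,5)@(13, 11): e=[-8,-8,32] → ·
  covered (2 px):
    · · · · · · · · · ·
    · · · · · · · · · ·
    · · · · · · · · · ·
    · · · · · · · · · ·
    · · · · · █ █ · · ·
    · · · · · · · · · ·
    · · · · · · · · · ·
    · · · · · · · · · ·
    · · · · · · · · · ·
T2:
  2·area = 28
  edge (2, 2)→(14, 12): d=(12,10) right/bottom  bias=-1
  edge (14, 12)→(4, 6): d=(-10,-6) top-left  bias=+0
  edge (4, 6)→(2, 2): d=(-2,-4) top-left  bias=+0
    (1,1)@(3, 3): e=[2,24,2] → █
    (2,1)@(5, 3): e=[-18,36,10] → ·
    (1,2)@(3, 5): e=[26,4,-2] → ·
    (2,2)@(5, 5): e=[6,16,6] → █
    (3,2)@(7, 5): e=[-14,28,14] → ·
    (2,3)@(5, 7): e=[30,-4,2] → ·
    (3,3)@(7, 7): e=[10,8,10] → █
    (4,3)@(9, 7): e=[-10,20,18] → ·
    (3,4)@(7, 9): e=[34,-12,6] → ·
    (4,4)@(9, 9): e=[14,0,14] → █  [on edge]
    (5,4)@(11, 9): e=[-6,12,22] → ·
    (4,5)@(9, 11): e=[38,-20,10] → ·
    (9,7)@(19, 15): e=[-14,0,42] → ·  [on edge]
  covered (4 px):
    · · · · · · · · · ·
    · █ · · · · · · · ·
    · · █ · · · · · · ·
    · · · █ · · · · · ·
    · · · · █ · · · · ·
    · · · · · · · · · ·
    · · · · · · · · · ·
    · · · · · · · · · ·
    · · · · · · · · · ·
T3:
  2·area = 40
  edge (20, 4)→(16, 12): d=(-4,8) right/bottom  bias=-1
  edge (16, 12)→(10, 14): d=(-6,2) right/bottom  bias=-1
  edge (10, 14)→(20, 4): d=(10,-10) top-left  bias=+0
    (9,2)@(19, 5): e=[4,36,0] → █  [on edge]
    (8,3)@(17, 7): e=[12,28,0] → █  [on edge]
    (9,3)@(19, 7): e=[-4,24,20] → ·
    (7,4)@(15, 9): e=[20,20,0] → █  [on edge]
    (9,4)@(19, 9): e=[-12,12,40] → ·
    (6,5)@(13, 11): e=[28,12,0] → █  [on edge]
    (8,5)@(17, 11): e=[-4,4,40] → ·
    (9,5)@(19, 11): e=[-20,0,60] → ·  [on edge]
    (5,6)@(11, 13): e=[36,4,0] → █  [on edge]
    (6,6)@(13, 13): e=[20,0,20] → ·  [on edge]
    (7,6)@(15, 13): e=[4,-4,40] → ·
    (3,7)@(7, 15): e=[60,0,-20] → ·  [on edge]
    (4,7)@(9, 15): e=[44,-4,0] → ·  [on edge]
    (0,8)@(1, 17): e=[100,0,-60] → ·  [on edge]
    (3,8)@(7, 17): e=[52,-12,0] → ·  [on edge]
  covered (7 px):
    · · · · · · · · · ·
    · · · · · · · · · ·
    · · · · · · · · · █
    · · · · · · · · █ ·
    · · · · · · · █ █ ·
    · · · · · · █ █ · ·
    · · · · · █ · · · ·
    · · · · · · · · · ·
    · · · · · · · · · ·
T4:
  2·area = 92
  edge (20, 14)→(12, 16): d=(-8,2) right/bottom  bias=-1
  edge (12, 16)→(14, 4): d=(2,-12) top-left  bias=+0
  edge (14, 4)→(20, 14): d=(6,10) right/bottom  bias=-1
    (7,3)@(15, 7): e=[66,18,8] → █
    (8,3)@(17, 7): e=[62,42,-12] → ·
    (7,4)@(15, 9): e=[50,22,20] → █
    (8,4)@(17, 9): e=[46,46,0] → ·  [on edge]
    (6,5)@(13, 11): e=[38,2,52] → █
    (8,5)@(17, 11): e=[30,50,12] → █
    (9,5)@(19, 11): e=[26,74,-8] → ·
    (6,6)@(13, 13): e=[22,6,64] → █
    (9,6)@(19, 13): e=[10,78,4] → █
    (6,7)@(13, 15): e=[6,10,76] → █
    (8,7)@(17, 15): e=[-2,58,36] → ·
    (9,7)@(19, 15): e=[-6,82,16] → ·
  covered (11 px):
    · · · · · · · · · ·
    · · · · · · · · · ·
    · · · · · · · · · ·
    · · · · · · · █ · ·
    · · · · · · · █ · ·
    · · · · · · █ █ █ ·
    · · · · · · █ █ █ █
    · · · · · · █ █ · ·
    · · · · · · · · · ·

Z-buffer (winner per pixel, '.' = empty):
  . . . . . . . . . .
  . 2 . . . . . . . 0
  . . 2 . . . . . . 3
  . . . 2 . . . 4 3 0
  . . . . 2 1 1 4 3 0
  . . . . . . 4 4 4 0
  . . . . . 3 4 4 4 4
  . . . . . . 4 4 . .
  . . . . . . . . . .

Result: 0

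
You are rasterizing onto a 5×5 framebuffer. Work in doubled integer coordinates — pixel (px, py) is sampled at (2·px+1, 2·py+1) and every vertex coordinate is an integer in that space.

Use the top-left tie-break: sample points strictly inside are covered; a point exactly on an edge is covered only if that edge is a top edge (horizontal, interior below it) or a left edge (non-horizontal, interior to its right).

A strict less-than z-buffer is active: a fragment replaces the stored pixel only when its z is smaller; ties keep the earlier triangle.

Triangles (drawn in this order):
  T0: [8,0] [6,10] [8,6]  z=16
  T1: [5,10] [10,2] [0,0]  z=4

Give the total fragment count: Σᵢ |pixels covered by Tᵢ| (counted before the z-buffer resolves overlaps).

T0:
  2·area = 12  (B↔C swapped to make it positive)
  edge (8, 0)→(8, 6): d=(0,6) right/bottom  bias=-1
  edge (8, 6)→(6, 10): d=(-2,4) right/bottom  bias=-1
  edge (6, 10)→(8, 0): d=(2,-10) top-left  bias=+0
    (3,2)@(7, 5): e=[6,6,0] → █  [on edge]
    (4,2)@(9, 5): e=[-6,-2,20] → ·
    (3,3)@(7, 7): e=[6,2,4] → █
    (4,3)@(9, 7): e=[-6,-6,24] → ·
    (3,4)@(7, 9): e=[6,-2,8] → ·
  covered (2 px):
    · · · · ·
    · · · · ·
    · · · █ ·
    · · · █ ·
    · · · · ·
T1:
  2·area = 90  (B↔C swapped to make it positive)
  edge (5, 10)→(0, 0): d=(-5,-10) top-left  bias=+0
  edge (0, 0)→(10, 2): d=(10,2) right/bottom  bias=-1
  edge (10, 2)→(5, 10): d=(-5,8) right/bottom  bias=-1
    (0,0)@(1, 1): e=[5,8,77] → █
    (1,0)@(3, 1): e=[25,4,61] → █
    (2,0)@(5, 1): e=[45,0,45] → ·  [on edge]
    (0,1)@(1, 3): e=[-5,28,67] → ·
    (1,1)@(3, 3): e=[15,24,51] → █
    (2,1)@(5, 3): e=[35,20,35] → █
    (3,1)@(7, 3): e=[55,16,19] → █
    (4,1)@(9, 3): e=[75,12,3] → █
    (1,2)@(3, 5): e=[5,44,41] → █
    (4,2)@(9, 5): e=[65,32,-7] → ·
    (1,3)@(3, 7): e=[-5,64,31] → ·
    (2,3)@(5, 7): e=[15,60,15] → █
  covered (11 px):
    █ █ · · ·
    · █ █ █ █
    · █ █ █ ·
    · · █ · ·
    · · █ · ·

Result: 13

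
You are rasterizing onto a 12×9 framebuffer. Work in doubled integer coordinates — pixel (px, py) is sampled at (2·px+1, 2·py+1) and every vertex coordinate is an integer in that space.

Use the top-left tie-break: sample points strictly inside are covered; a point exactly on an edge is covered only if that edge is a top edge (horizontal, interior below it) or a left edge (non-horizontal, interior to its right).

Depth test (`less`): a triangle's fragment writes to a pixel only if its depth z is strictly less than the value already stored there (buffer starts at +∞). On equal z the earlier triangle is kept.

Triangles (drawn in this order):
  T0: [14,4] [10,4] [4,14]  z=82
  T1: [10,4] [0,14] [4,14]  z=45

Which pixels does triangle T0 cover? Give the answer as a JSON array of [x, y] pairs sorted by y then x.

T0:
  2·area = 40  (B↔C swapped to make it positive)
  edge (14, 4)→(4, 14): d=(-10,10) right/bottom  bias=-1
  edge (4, 14)→(10, 4): d=(6,-10) top-left  bias=+0
  edge (10, 4)→(14, 4): d=(4,0) top-left  bias=+0
    (8,0)@(17, 1): e=[0,52,-12] → ·  [on edge]
    (7,1)@(15, 3): e=[0,44,-4] → ·  [on edge]
    (5,2)@(11, 5): e=[20,16,4] → █
    (6,2)@(13, 5): e=[0,36,4] → ·  [on edge]
    (4,3)@(9, 7): e=[20,8,12] → █
    (5,3)@(11, 7): e=[0,28,12] → ·  [on edge]
    (3,4)@(7, 9): e=[20,0,20] → █  [on edge]
    (4,4)@(9, 9): e=[0,20,20] → ·  [on edge]
    (3,5)@(7, 11): e=[0,12,28] → ·  [on edge]
    (2,6)@(5, 13): e=[0,4,36] → ·  [on edge]
    (1,7)@(3, 15): e=[0,-4,44] → ·  [on edge]
    (0,8)@(1, 17): e=[0,-12,52] → ·  [on edge]
  covered (3 px):
    · · · · · · · · · · · ·
    · · · · · · · · · · · ·
    · · · · · █ · · · · · ·
    · · · · █ · · · · · · ·
    · · · █ · · · · · · · ·
    · · · · · · · · · · · ·
    · · · · · · · · · · · ·
    · · · · · · · · · · · ·
    · · · · · · · · · · · ·
T1:
  2·area = 40  (B↔C swapped to make it positive)
  edge (10, 4)→(4, 14): d=(-6,10) right/bottom  bias=-1
  edge (4, 14)→(0, 14): d=(-4,0) right/bottom  bias=-1
  edge (0, 14)→(10, 4): d=(10,-10) top-left  bias=+0
    (6,0)@(13, 1): e=[-12,52,0] → ·  [on edge]
    (5,1)@(11, 3): e=[-4,44,0] → ·  [on edge]
    (4,2)@(9, 5): e=[4,36,0] → █  [on edge]
    (5,2)@(11, 5): e=[-16,36,20] → ·
    (3,3)@(7, 7): e=[12,28,0] → █  [on edge]
    (4,3)@(9, 7): e=[-8,28,20] → ·
    (2,4)@(5, 9): e=[20,20,0] → █  [on edge]
    (3,4)@(7, 9): e=[0,20,20] → ·  [on edge]
    (1,5)@(3, 11): e=[28,12,0] → █  [on edge]
    (3,5)@(7, 11): e=[-12,12,40] → ·
    (0,6)@(1, 13): e=[36,4,0] → █  [on edge]
    (2,6)@(5, 13): e=[-4,4,40] → ·
  covered (7 px):
    · · · · · · · · · · · ·
    · · · · · · · · · · · ·
    · · · · █ · · · · · · ·
    · · · █ · · · · · · · ·
    · · █ · · · · · · · · ·
    · █ █ · · · · · · · · ·
    █ █ · · · · · · · · · ·
    · · · · · · · · · · · ·
    · · · · · · · · · · · ·

Result: [[5,2],[4,3],[3,4]]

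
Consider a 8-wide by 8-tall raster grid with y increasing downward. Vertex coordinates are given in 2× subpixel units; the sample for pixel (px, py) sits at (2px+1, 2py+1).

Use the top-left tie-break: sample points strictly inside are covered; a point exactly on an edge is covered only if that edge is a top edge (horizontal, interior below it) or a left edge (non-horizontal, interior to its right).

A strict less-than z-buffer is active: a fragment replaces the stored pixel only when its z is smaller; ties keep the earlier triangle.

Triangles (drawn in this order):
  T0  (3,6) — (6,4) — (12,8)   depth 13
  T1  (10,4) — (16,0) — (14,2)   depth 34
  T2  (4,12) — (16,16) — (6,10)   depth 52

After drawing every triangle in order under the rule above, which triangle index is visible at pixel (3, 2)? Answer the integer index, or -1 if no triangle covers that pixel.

T0:
  2·area = 24
  edge (3, 6)→(6, 4): d=(3,-2) top-left  bias=+0
  edge (6, 4)→(12, 8): d=(6,4) right/bottom  bias=-1
  edge (12, 8)→(3, 6): d=(-9,-2) top-left  bias=+0
    (2,2)@(5, 5): e=[1,10,13] → #
    (3,2)@(7, 5): e=[5,2,17] → #
    (4,2)@(9, 5): e=[9,-6,21] → ·
    (2,3)@(5, 7): e=[7,22,-5] → ·
    (3,3)@(7, 7): e=[11,14,-1] → ·
    (4,3)@(9, 7): e=[15,6,3] → #
    (5,3)@(11, 7): e=[19,-2,7] → ·
    (4,4)@(9, 9): e=[21,18,-15] → ·
  covered (3 px):
    · · · · · · · ·
    · · · · · · · ·
    · · # # · · · ·
    · · · · # · · ·
    · · · · · · · ·
    · · · · · · · ·
    · · · · · · · ·
    · · · · · · · ·
T1:
  2·area = 4
  edge (10, 4)→(16, 0): d=(6,-4) top-left  bias=+0
  edge (16, 0)→(14, 2): d=(-2,2) right/bottom  bias=-1
  edge (14, 2)→(10, 4): d=(-4,2) right/bottom  bias=-1
    (7,0)@(15, 1): e=[2,0,2] → ·  [on edge]
    (6,1)@(13, 3): e=[6,0,-2] → ·  [on edge]
    (5,2)@(11, 5): e=[10,0,-6] → ·  [on edge]
    (4,3)@(9, 7): e=[14,0,-10] → ·  [on edge]
    (3,4)@(7, 9): e=[18,0,-14] → ·  [on edge]
    (2,5)@(5, 11): e=[22,0,-18] → ·  [on edge]
    (1,6)@(3, 13): e=[26,0,-22] → ·  [on edge]
    (0,7)@(1, 15): e=[30,0,-26] → ·  [on edge]
  covered (0 px):
    · · · · · · · ·
    · · · · · · · ·
    · · · · · · · ·
    · · · · · · · ·
    · · · · · · · ·
    · · · · · · · ·
    · · · · · · · ·
    · · · · · · · ·
T2:
  2·area = 32  (B↔C swapped to make it positive)
  edge (4, 12)→(6, 10): d=(2,-2) top-left  bias=+0
  edge (6, 10)→(16, 16): d=(10,6) right/bottom  bias=-1
  edge (16, 16)→(4, 12): d=(-12,-4) top-left  bias=+0
    (7,0)@(15, 1): e=[0,-144,176] → ·  [on edge]
    (6,1)@(13, 3): e=[0,-112,144] → ·  [on edge]
    (5,2)@(11, 5): e=[0,-80,112] → ·  [on edge]
    (0,3)@(1, 7): e=[-16,0,48] → ·  [on edge]
    (4,3)@(9, 7): e=[0,-48,80] → ·  [on edge]
    (3,4)@(7, 9): e=[0,-16,48] → ·  [on edge]
    (0,5)@(1, 11): e=[-8,40,0] → ·  [on edge]
    (2,5)@(5, 11): e=[0,16,16] → #  [on edge]
    (3,5)@(7, 11): e=[4,4,24] → #
    (4,5)@(9, 11): e=[8,-8,32] → ·
    (1,6)@(3, 13): e=[0,48,-16] → ·  [on edge]
    (2,6)@(5, 13): e=[4,36,-8] → ·
    (3,6)@(7, 13): e=[8,24,0] → #  [on edge]
    (5,6)@(11, 13): e=[16,0,16] → ·  [on edge]
    (0,7)@(1, 15): e=[0,80,-48] → ·  [on edge]
    (6,7)@(13, 15): e=[24,8,0] → #  [on edge]
  covered (5 px):
    · · · · · · · ·
    · · · · · · · ·
    · · · · · · · ·
    · · · · · · · ·
    · · · · · · · ·
    · · # # · · · ·
    · · · # # · · ·
    · · · · · · # ·

Z-buffer (winner per pixel, '.' = empty):
  . . . . . . . .
  . . . . . . . .
  . . 0 0 . . . .
  . . . . 0 . . .
  . . . . . . . .
  . . 2 2 . . . .
  . . . 2 2 . . .
  . . . . . . 2 .

Final: 0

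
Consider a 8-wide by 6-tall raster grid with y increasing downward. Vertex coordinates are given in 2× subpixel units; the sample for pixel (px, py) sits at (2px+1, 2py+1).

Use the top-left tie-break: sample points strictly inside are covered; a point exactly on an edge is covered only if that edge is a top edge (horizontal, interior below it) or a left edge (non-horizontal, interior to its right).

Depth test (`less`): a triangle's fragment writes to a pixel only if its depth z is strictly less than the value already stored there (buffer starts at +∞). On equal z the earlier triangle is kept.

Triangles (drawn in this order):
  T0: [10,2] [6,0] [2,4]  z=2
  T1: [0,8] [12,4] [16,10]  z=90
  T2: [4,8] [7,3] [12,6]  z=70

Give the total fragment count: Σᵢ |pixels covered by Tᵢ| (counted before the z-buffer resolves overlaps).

T0:
  2·area = 24  (B↔C swapped to make it positive)
  edge (10, 2)→(2, 4): d=(-8,2) right/bottom  bias=-1
  edge (2, 4)→(6, 0): d=(4,-4) top-left  bias=+0
  edge (6, 0)→(10, 2): d=(4,2) right/bottom  bias=-1
    (2,0)@(5, 1): e=[18,0,6] → #  [on edge]
    (3,0)@(7, 1): e=[14,8,2] → #
    (4,0)@(9, 1): e=[10,16,-2] → ·
    (1,1)@(3, 3): e=[6,0,18] → #  [on edge]
    (3,1)@(7, 3): e=[-2,16,10] → ·
    (0,2)@(1, 5): e=[-6,0,30] → ·  [on edge]
    (1,2)@(3, 5): e=[-10,8,26] → ·
    (2,2)@(5, 5): e=[-14,16,22] → ·
  covered (4 px):
    · · # # · · · ·
    · # # · · · · ·
    · · · · · · · ·
    · · · · · · · ·
    · · · · · · · ·
    · · · · · · · ·
T1:
  2·area = 88
  edge (0, 8)→(12, 4): d=(12,-4) top-left  bias=+0
  edge (12, 4)→(16, 10): d=(4,6) right/bottom  bias=-1
  edge (16, 10)→(0, 8): d=(-16,-2) top-left  bias=+0
    (7,1)@(15, 3): e=[0,-22,110] → ·  [on edge]
    (4,2)@(9, 5): e=[0,22,66] → #  [on edge]
    (5,2)@(11, 5): e=[8,10,70] → #
    (6,2)@(13, 5): e=[16,-2,74] → ·
    (1,3)@(3, 7): e=[0,66,22] → #  [on edge]
    (2,3)@(5, 7): e=[8,54,26] → #
    (3,3)@(7, 7): e=[16,42,30] → #
    (6,3)@(13, 7): e=[40,6,42] → #
    (7,3)@(15, 7): e=[48,-6,46] → ·
    (1,4)@(3, 9): e=[24,74,-10] → ·
    (2,4)@(5, 9): e=[32,62,-6] → ·
    (3,4)@(7, 9): e=[40,50,-2] → ·
  covered (12 px):
    · · · · · · · ·
    · · · · · · · ·
    · · · · # # · ·
    · # # # # # # ·
    · · · · # # # #
    · · · · · · · ·
T2:
  2·area = 34
  edge (4, 8)→(7, 3): d=(3,-5) top-left  bias=+0
  edge (7, 3)→(12, 6): d=(5,3) right/bottom  bias=-1
  edge (12, 6)→(4, 8): d=(-8,2) right/bottom  bias=-1
    (3,1)@(7, 3): e=[0,0,34] → ·  [on edge]
    (3,2)@(7, 5): e=[6,10,18] → #
    (4,2)@(9, 5): e=[16,4,14] → #
    (5,2)@(11, 5): e=[26,-2,10] → ·
    (2,3)@(5, 7): e=[2,26,6] → #
    (4,3)@(9, 7): e=[22,14,-2] → ·
    (2,4)@(5, 9): e=[8,36,-10] → ·
    (3,4)@(7, 9): e=[18,30,-14] → ·
  covered (4 px):
    · · · · · · · ·
    · · · · · · · ·
    · · · # # · · ·
    · · # # · · · ·
    · · · · · · · ·
    · · · · · · · ·

Final: 20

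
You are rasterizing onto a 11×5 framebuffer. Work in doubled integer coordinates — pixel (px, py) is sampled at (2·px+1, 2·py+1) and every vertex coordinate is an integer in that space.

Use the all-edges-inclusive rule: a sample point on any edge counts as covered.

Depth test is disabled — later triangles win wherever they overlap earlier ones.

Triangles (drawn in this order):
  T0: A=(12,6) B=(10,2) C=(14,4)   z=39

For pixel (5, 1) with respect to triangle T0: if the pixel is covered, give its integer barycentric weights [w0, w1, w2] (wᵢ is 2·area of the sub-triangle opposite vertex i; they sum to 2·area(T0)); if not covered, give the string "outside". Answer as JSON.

T0:
  2·area = 12
  edge (12, 6)→(10, 2): d=(-2,-4) inclusive
  edge (10, 2)→(14, 4): d=(4,2) inclusive
  edge (14, 4)→(12, 6): d=(-2,2) inclusive
    (8,0)@(17, 1): e=[30,-18,0] → .  [on edge]
    (5,1)@(11, 3): e=[2,2,8] → X
    (6,1)@(13, 3): e=[10,-2,4] → .
    (7,1)@(15, 3): e=[18,-6,0] → .  [on edge]
    (5,2)@(11, 5): e=[-2,10,4] → .
    (6,2)@(13, 5): e=[6,6,0] → X  [on edge]
    (7,2)@(15, 5): e=[14,2,-4] → .
    (5,3)@(11, 7): e=[-6,18,0] → .  [on edge]
    (6,3)@(13, 7): e=[2,14,-4] → .
    (4,4)@(9, 9): e=[-18,30,0] → .  [on edge]
  covered (2 px):
    . . . . . . . . . . .
    . . . . . X . . . . .
    . . . . . . X . . . .
    . . . . . . . . . . .
    . . . . . . . . . . .

Result: [2,8,2]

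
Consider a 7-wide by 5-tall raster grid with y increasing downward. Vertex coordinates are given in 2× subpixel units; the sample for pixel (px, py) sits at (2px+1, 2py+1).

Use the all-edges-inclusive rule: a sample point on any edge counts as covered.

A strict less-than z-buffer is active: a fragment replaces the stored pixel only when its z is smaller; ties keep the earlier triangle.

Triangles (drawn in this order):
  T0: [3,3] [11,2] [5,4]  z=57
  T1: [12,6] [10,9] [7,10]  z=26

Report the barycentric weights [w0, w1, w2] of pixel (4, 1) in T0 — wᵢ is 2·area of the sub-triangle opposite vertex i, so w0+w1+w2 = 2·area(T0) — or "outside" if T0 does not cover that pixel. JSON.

T0:
  2·area = 10
  edge (3, 3)→(11, 2): d=(8,-1) inclusive
  edge (11, 2)→(5, 4): d=(-6,2) inclusive
  edge (5, 4)→(3, 3): d=(-2,-1) inclusive
    (1,1)@(3, 3): e=[0,10,0] → X  [on edge]
    (2,1)@(5, 3): e=[2,6,2] → X
    (3,1)@(7, 3): e=[4,2,4] → X
    (4,1)@(9, 3): e=[6,-2,6] → .
    (1,2)@(3, 5): e=[16,-2,-4] → .
    (2,2)@(5, 5): e=[18,-6,-2] → .
    (3,2)@(7, 5): e=[20,-10,0] → .  [on edge]
    (5,3)@(11, 7): e=[40,-30,0] → .  [on edge]
  covered (3 px):
    . . . . . . .
    . X X X . . .
    . . . . . . .
    . . . . . . .
    . . . . . . .
T1:
  2·area = 7
  edge (12, 6)→(10, 9): d=(-2,3) inclusive
  edge (10, 9)→(7, 10): d=(-3,1) inclusive
  edge (7, 10)→(12, 6): d=(5,-4) inclusive
    (5,3)@(11, 7): e=[1,5,1] → X
    (6,3)@(13, 7): e=[-5,3,9] → .
    (4,4)@(9, 9): e=[3,1,3] → X
    (5,4)@(11, 9): e=[-3,-1,11] → .
  covered (2 px):
    . . . . . . .
    . . . . . . .
    . . . . . . .
    . . . . . X .
    . . . . X . .

Result: "outside"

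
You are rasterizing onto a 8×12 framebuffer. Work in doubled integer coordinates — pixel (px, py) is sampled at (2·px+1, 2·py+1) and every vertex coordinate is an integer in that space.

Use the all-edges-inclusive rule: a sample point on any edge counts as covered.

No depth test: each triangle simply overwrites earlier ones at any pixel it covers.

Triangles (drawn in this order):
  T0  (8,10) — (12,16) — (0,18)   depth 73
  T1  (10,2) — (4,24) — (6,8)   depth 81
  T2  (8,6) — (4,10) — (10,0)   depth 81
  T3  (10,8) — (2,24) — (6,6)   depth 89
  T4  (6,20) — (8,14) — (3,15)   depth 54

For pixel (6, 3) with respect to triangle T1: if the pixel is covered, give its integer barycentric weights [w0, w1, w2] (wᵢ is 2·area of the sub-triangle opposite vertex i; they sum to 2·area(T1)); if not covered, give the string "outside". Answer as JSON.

T0:
  2·area = 80
  edge (8, 10)→(12, 16): d=(4,6) inclusive
  edge (12, 16)→(0, 18): d=(-12,2) inclusive
  edge (0, 18)→(8, 10): d=(8,-8) inclusive
    (7,1)@(15, 3): e=[-70,150,0] → .  [on edge]
    (6,2)@(13, 5): e=[-50,130,0] → .  [on edge]
    (5,3)@(11, 7): e=[-30,110,0] → .  [on edge]
    (4,4)@(9, 9): e=[-10,90,0] → .  [on edge]
    (3,5)@(7, 11): e=[10,70,0] → X  [on edge]
    (4,5)@(9, 11): e=[-2,66,16] → .
    (2,6)@(5, 13): e=[30,50,0] → X  [on edge]
    (4,6)@(9, 13): e=[6,42,32] → X
    (5,6)@(11, 13): e=[-6,38,48] → .
    (1,7)@(3, 15): e=[50,30,0] → X  [on edge]
    (5,7)@(11, 15): e=[2,14,64] → X
    (6,7)@(13, 15): e=[-10,10,80] → .
    (0,8)@(1, 17): e=[70,10,0] → X  [on edge]
  covered (12 px):
    . . . . . . . .
    . . . . . . . .
    . . . . . . . .
    . . . . . . . .
    . . . . . . . .
    . . . X . . . .
    . . X X X . . .
    . X X X X X . .
    X X X . . . . .
    . . . . . . . .
    . . . . . . . .
    . . . . . . . .
T1:
  2·area = 52
  edge (10, 2)→(4, 24): d=(-6,22) inclusive
  edge (4, 24)→(6, 8): d=(2,-16) inclusive
  edge (6, 8)→(10, 2): d=(4,-6) inclusive
    (4,2)@(9, 5): e=[4,42,6] → X
    (5,2)@(11, 5): e=[-40,74,18] → .
    (3,3)@(7, 7): e=[36,14,2] → X
    (4,3)@(9, 7): e=[-8,46,14] → .
    (3,4)@(7, 9): e=[24,18,10] → X
    (4,4)@(9, 9): e=[-20,50,22] → .
    (3,5)@(7, 11): e=[12,22,18] → X
    (4,5)@(9, 11): e=[-32,54,30] → .
    (3,6)@(7, 13): e=[0,26,26] → X  [on edge]
    (4,6)@(9, 13): e=[-44,58,38] → .
    (3,7)@(7, 15): e=[-12,30,34] → .
    (2,8)@(5, 17): e=[20,2,30] → X
  covered (7 px):
    . . . . . . . .
    . . . . . . . .
    . . . . X . . .
    . . . X . . . .
    . . . X . . . .
    . . . X . . . .
    . . . X . . . .
    . . . . . . . .
    . . X . . . . .
    . . X . . . . .
    . . . . . . . .
    . . . . . . . .
T2:
  2·area = 16
  edge (8, 6)→(4, 10): d=(-4,4) inclusive
  edge (4, 10)→(10, 0): d=(6,-10) inclusive
  edge (10, 0)→(8, 6): d=(-2,6) inclusive
    (6,0)@(13, 1): e=[0,36,-20] → .  [on edge]
    (4,1)@(9, 3): e=[8,8,0] → X  [on edge]
    (5,1)@(11, 3): e=[0,28,-12] → .  [on edge]
    (3,2)@(7, 5): e=[8,0,8] → X  [on edge]
    (4,2)@(9, 5): e=[0,20,-4] → .  [on edge]
    (3,3)@(7, 7): e=[0,12,4] → X  [on edge]
    (4,3)@(9, 7): e=[-8,32,-8] → .
    (2,4)@(5, 9): e=[0,4,12] → X  [on edge]
    (3,4)@(7, 9): e=[-8,24,0] → .  [on edge]
    (1,5)@(3, 11): e=[0,-4,20] → .  [on edge]
    (2,5)@(5, 11): e=[-8,16,8] → .
    (0,6)@(1, 13): e=[0,-12,28] → .  [on edge]
    (0,7)@(1, 15): e=[-8,0,24] → .  [on edge]
    (2,7)@(5, 15): e=[-24,40,0] → .  [on edge]
    (1,10)@(3, 21): e=[-40,56,0] → .  [on edge]
  covered (4 px):
    . . . . . . . .
    . . . . X . . .
    . . . X . . . .
    . . . X . . . .
    . . X . . . . .
    . . . . . . . .
    . . . . . . . .
    . . . . . . . .
    . . . . . . . .
    . . . . . . . .
    . . . . . . . .
    . . . . . . . .
T3:
  2·area = 80
  edge (10, 8)→(2, 24): d=(-8,16) inclusive
  edge (2, 24)→(6, 6): d=(4,-18) inclusive
  edge (6, 6)→(10, 8): d=(4,2) inclusive
    (3,3)@(7, 7): e=[56,22,2] → X
    (4,3)@(9, 7): e=[24,58,-2] → .
    (3,4)@(7, 9): e=[40,30,10] → X
    (4,4)@(9, 9): e=[8,66,6] → X
    (5,4)@(11, 9): e=[-24,102,2] → .
    (2,5)@(5, 11): e=[56,2,22] → X
    (4,5)@(9, 11): e=[-8,74,14] → .
    (2,6)@(5, 13): e=[40,10,30] → X
    (4,6)@(9, 13): e=[-24,82,22] → .
    (2,7)@(5, 15): e=[24,18,38] → X
    (3,7)@(7, 15): e=[-8,54,34] → .
    (2,8)@(5, 17): e=[8,26,46] → X
  covered (10 px):
    . . . . . . . .
    . . . . . . . .
    . . . . . . . .
    . . . X . . . .
    . . . X X . . .
    . . X X . . . .
    . . X X . . . .
    . . X . . . . .
    . . X . . . . .
    . . . . . . . .
    . X . . . . . .
    . . . . . . . .
T4:
  2·area = 28  (B↔C swapped to make it positive)
  edge (6, 20)→(3, 15): d=(-3,-5) inclusive
  edge (3, 15)→(8, 14): d=(5,-1) inclusive
  edge (8, 14)→(6, 20): d=(-2,6) inclusive
    (5,2)@(11, 5): e=[70,-42,0] → .  [on edge]
    (4,5)@(9, 11): e=[42,-14,0] → .  [on edge]
    (6,6)@(13, 13): e=[56,0,-28] → .  [on edge]
    (1,7)@(3, 15): e=[0,0,28] → X  [on edge]
    (2,7)@(5, 15): e=[10,2,16] → X
    (3,7)@(7, 15): e=[20,4,4] → X
    (4,7)@(9, 15): e=[30,6,-8] → .
    (1,8)@(3, 17): e=[-6,10,24] → .
    (2,8)@(5, 17): e=[4,12,12] → X
    (3,8)@(7, 17): e=[14,14,0] → X  [on edge]
    (4,8)@(9, 17): e=[24,16,-12] → .
    (2,9)@(5, 19): e=[-2,22,8] → .
    (2,11)@(5, 23): e=[-14,42,0] → .  [on edge]
  covered (5 px):
    . . . . . . . .
    . . . . . . . .
    . . . . . . . .
    . . . . . . . .
    . . . . . . . .
    . . . . . . . .
    . . . . . . . .
    . X X X . . . .
    . . X X . . . .
    . . . . . . . .
    . . . . . . . .
    . . . . . . . .

Answer: "outside"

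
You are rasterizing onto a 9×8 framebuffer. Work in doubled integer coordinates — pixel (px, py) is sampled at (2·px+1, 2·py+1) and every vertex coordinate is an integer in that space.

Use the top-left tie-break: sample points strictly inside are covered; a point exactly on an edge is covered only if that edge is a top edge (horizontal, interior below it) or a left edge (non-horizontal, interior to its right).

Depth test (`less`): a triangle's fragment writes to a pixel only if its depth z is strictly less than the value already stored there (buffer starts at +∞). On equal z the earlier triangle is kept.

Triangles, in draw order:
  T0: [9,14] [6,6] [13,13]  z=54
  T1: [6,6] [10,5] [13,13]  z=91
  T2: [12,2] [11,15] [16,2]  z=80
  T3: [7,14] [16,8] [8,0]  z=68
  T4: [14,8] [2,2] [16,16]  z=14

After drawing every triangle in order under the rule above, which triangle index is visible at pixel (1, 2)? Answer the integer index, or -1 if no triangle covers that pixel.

T0:
  2·area = 35
  edge (9, 14)→(6, 6): d=(-3,-8) top-left  bias=+0
  edge (6, 6)→(13, 13): d=(7,7) right/bottom  bias=-1
  edge (13, 13)→(9, 14): d=(-4,1) right/bottom  bias=-1
    (0,0)@(1, 1): e=[-25,0,60] → ·  [on edge]
    (1,1)@(3, 3): e=[-15,0,50] → ·  [on edge]
    (2,2)@(5, 5): e=[-5,0,40] → ·  [on edge]
    (3,3)@(7, 7): e=[5,0,30] → ·  [on edge]
    (4,4)@(9, 9): e=[15,0,20] → ·  [on edge]
    (4,5)@(9, 11): e=[9,14,12] → #
    (5,5)@(11, 11): e=[25,0,10] → ·  [on edge]
    (4,6)@(9, 13): e=[3,28,4] → #
    (5,6)@(11, 13): e=[19,14,2] → #
    (6,6)@(13, 13): e=[35,0,0] → ·  [on edge]
    (2,7)@(5, 15): e=[-35,70,0] → ·  [on edge]
    (4,7)@(9, 15): e=[-3,42,-4] → ·
    (7,7)@(15, 15): e=[45,0,-10] → ·  [on edge]
  covered (3 px):
    · · · · · · · · ·
    · · · · · · · · ·
    · · · · · · · · ·
    · · · · · · · · ·
    · · · · · · · · ·
    · · · · # · · · ·
    · · · · # # · · ·
    · · · · · · · · ·
T1:
  2·area = 35
  edge (6, 6)→(10, 5): d=(4,-1) top-left  bias=+0
  edge (10, 5)→(13, 13): d=(3,8) right/bottom  bias=-1
  edge (13, 13)→(6, 6): d=(-7,-7) top-left  bias=+0
    (0,0)@(1, 1): e=[-25,60,0] → ·  [on edge]
    (1,1)@(3, 3): e=[-15,50,0] → ·  [on edge]
    (2,2)@(5, 5): e=[-5,40,0] → ·  [on edge]
    (3,3)@(7, 7): e=[5,30,0] → #  [on edge]
    (4,3)@(9, 7): e=[7,14,14] → #
    (5,3)@(11, 7): e=[9,-2,28] → ·
    (3,4)@(7, 9): e=[13,36,-14] → ·
    (4,4)@(9, 9): e=[15,20,0] → #  [on edge]
    (5,4)@(11, 9): e=[17,4,14] → #
    (6,4)@(13, 9): e=[19,-12,28] → ·
    (4,5)@(9, 11): e=[23,26,-14] → ·
    (5,5)@(11, 11): e=[25,10,0] → #  [on edge]
    (6,6)@(13, 13): e=[35,0,0] → ·  [on edge]
    (7,7)@(15, 15): e=[45,-10,0] → ·  [on edge]
  covered (5 px):
    · · · · · · · · ·
    · · · · · · · · ·
    · · · · · · · · ·
    · · · # # · · · ·
    · · · · # # · · ·
    · · · · · # · · ·
    · · · · · · · · ·
    · · · · · · · · ·
T2:
  2·area = 52  (B↔C swapped to make it positive)
  edge (12, 2)→(16, 2): d=(4,0) top-left  bias=+0
  edge (16, 2)→(11, 15): d=(-5,13) right/bottom  bias=-1
  edge (11, 15)→(12, 2): d=(1,-13) top-left  bias=+0
    (6,1)@(13, 3): e=[4,34,14] → #
    (7,1)@(15, 3): e=[4,8,40] → #
    (8,1)@(17, 3): e=[4,-18,66] → ·
    (6,2)@(13, 5): e=[12,24,16] → #
    (7,2)@(15, 5): e=[12,-2,42] → ·
    (6,3)@(13, 7): e=[20,14,18] → #
    (7,3)@(15, 7): e=[20,-12,44] → ·
    (6,4)@(13, 9): e=[28,4,20] → #
    (7,4)@(15, 9): e=[28,-22,46] → ·
    (6,5)@(13, 11): e=[36,-6,22] → ·
    (5,7)@(11, 15): e=[52,0,0] → ·  [on edge]
  covered (5 px):
    · · · · · · · · ·
    · · · · · · # # ·
    · · · · · · # · ·
    · · · · · · # · ·
    · · · · · · # · ·
    · · · · · · · · ·
    · · · · · · · · ·
    · · · · · · · · ·
T3:
  2·area = 120  (B↔C swapped to make it positive)
  edge (7, 14)→(8, 0): d=(1,-14) top-left  bias=+0
  edge (8, 0)→(16, 8): d=(8,8) right/bottom  bias=-1
  edge (16, 8)→(7, 14): d=(-9,6) right/bottom  bias=-1
    (4,0)@(9, 1): e=[15,0,105] → ·  [on edge]
    (4,1)@(9, 3): e=[17,16,87] → #
    (5,1)@(11, 3): e=[45,0,75] → ·  [on edge]
    (4,2)@(9, 5): e=[19,32,69] → #
    (5,2)@(11, 5): e=[47,16,57] → #
    (6,2)@(13, 5): e=[75,0,45] → ·  [on edge]
    (4,3)@(9, 7): e=[21,48,51] → #
    (6,3)@(13, 7): e=[77,16,27] → #
    (7,3)@(15, 7): e=[105,0,15] → ·  [on edge]
    (4,4)@(9, 9): e=[23,64,33] → #
    (7,4)@(15, 9): e=[107,16,-3] → ·
    (8,4)@(17, 9): e=[135,0,-15] → ·  [on edge]
  covered (11 px):
    · · · · · · · · ·
    · · · · # · · · ·
    · · · · # # · · ·
    · · · · # # # · ·
    · · · · # # # · ·
    · · · · # # · · ·
    · · · · · · · · ·
    · · · · · · · · ·
T4:
  2·area = 84  (B↔C swapped to make it positive)
  edge (14, 8)→(16, 16): d=(2,8) right/bottom  bias=-1
  edge (16, 16)→(2, 2): d=(-14,-14) top-left  bias=+0
  edge (2, 2)→(14, 8): d=(12,6) right/bottom  bias=-1
    (0,0)@(1, 1): e=[90,0,-6] → ·  [on edge]
    (1,1)@(3, 3): e=[78,0,6] → #  [on edge]
    (2,1)@(5, 3): e=[62,28,-6] → ·
    (1,2)@(3, 5): e=[82,-28,30] → ·
    (2,2)@(5, 5): e=[66,0,18] → #  [on edge]
    (3,2)@(7, 5): e=[50,28,6] → #
    (4,2)@(9, 5): e=[34,56,-6] → ·
    (2,3)@(5, 7): e=[70,-28,42] → ·
    (3,3)@(7, 7): e=[54,0,30] → #  [on edge]
    (4,3)@(9, 7): e=[38,28,18] → #
    (5,3)@(11, 7): e=[22,56,6] → #
    (6,3)@(13, 7): e=[6,84,-6] → ·
    (4,4)@(9, 9): e=[42,0,42] → #  [on edge]
    (5,5)@(11, 11): e=[30,0,54] → #  [on edge]
    (6,6)@(13, 13): e=[18,0,66] → #  [on edge]
    (7,7)@(15, 15): e=[6,0,78] → #  [on edge]
  covered (14 px):
    · · · · · · · · ·
    · # · · · · · · ·
    · · # # · · · · ·
    · · · # # # · · ·
    · · · · # # # · ·
    · · · · · # # · ·
    · · · · · · # # ·
    · · · · · · · # ·

Z-buffer (winner per pixel, '.' = empty):
  . . . . . . . . .
  . 4 . . 3 . 2 2 .
  . . 4 4 3 3 2 . .
  . . . 4 4 4 3 . .
  . . . . 4 4 4 . .
  . . . . 0 4 4 . .
  . . . . 0 0 4 4 .
  . . . . . . . 4 .

Result: -1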